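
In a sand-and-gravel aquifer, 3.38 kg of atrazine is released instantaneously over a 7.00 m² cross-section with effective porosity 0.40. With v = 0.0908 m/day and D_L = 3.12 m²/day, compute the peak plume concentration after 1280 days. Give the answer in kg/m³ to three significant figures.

0.00539 kg/m³

The peak of an instantaneous 1D plume sits at x = vt; there the Gaussian factor is 1 and C_max = M/(n_e·A·√(4πDt)), where n_e·A is the pore area the mass is dissolved in.
√(4πDt) = √(4π × 3.12 × 1280) = 224.0 m, so C_max = 3.38/(0.40 × 7.00 × 224.0) = 0.00539 kg/m³.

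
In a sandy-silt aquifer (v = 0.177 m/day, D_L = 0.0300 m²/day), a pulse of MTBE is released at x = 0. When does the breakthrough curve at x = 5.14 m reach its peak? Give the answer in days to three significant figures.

28.1 days

For the 1D instantaneous-source solution, setting ∂C/∂t = 0 at fixed x gives v²t² + 2Dt − x² = 0, so t = (√(D² + v²x²) − D)/v².
√(D² + v²x²) = √(0.0300² + 0.177² × 5.14²) = 0.9103; v² = 0.031329.
t = (0.9103 − 0.0300)/0.031329 = 28.1 days (vs. the pure-advection estimate x/v = 29.0 d).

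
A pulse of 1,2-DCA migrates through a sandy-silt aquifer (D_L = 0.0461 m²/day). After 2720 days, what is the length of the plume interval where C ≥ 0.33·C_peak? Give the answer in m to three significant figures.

47.2 m

The plume is Gaussian with σ = √(2Dt) = √(2 × 0.0461 × 2720) = 15.84 m.
C/C_peak = exp(−Δx²/(2σ²)) = 0.33 ⇒ Δx = σ·√(−2 ln 0.33) = 15.84 × 1.489 = 23.59 m.
Width = 2Δx = 47.2 m.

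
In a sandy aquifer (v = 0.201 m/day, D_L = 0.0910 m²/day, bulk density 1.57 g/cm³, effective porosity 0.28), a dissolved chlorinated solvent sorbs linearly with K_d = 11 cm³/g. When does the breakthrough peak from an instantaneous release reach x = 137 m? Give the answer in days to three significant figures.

Retardation factor R = 1 + ρ_b·K_d/n = 1 + 1.57 × 11/0.28 = 62.68.
Sorption retards both mechanisms: v_R = v/R = 0.003207 m/day, D_R = D/R = 0.001452 m²/day.
Peak time from v_R²t² + 2D_R t − x² = 0: t = (√(D_R² + v_R²x²) − D_R)/v_R².
√(D_R² + v_R²x²) = √(0.001452² + 0.003207² × 137²) = 0.4394; v_R² = 1.028e-05.
t = (0.4394 − 0.001452)/1.028e-05 = 42600 days.

42600 days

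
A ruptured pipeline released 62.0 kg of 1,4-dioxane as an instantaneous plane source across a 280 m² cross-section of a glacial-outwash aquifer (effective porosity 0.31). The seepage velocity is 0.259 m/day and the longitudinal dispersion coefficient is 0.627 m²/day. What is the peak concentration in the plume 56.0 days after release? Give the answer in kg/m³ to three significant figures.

0.0340 kg/m³

The peak of an instantaneous 1D plume sits at x = vt; there the Gaussian factor is 1 and C_max = M/(n_e·A·√(4πDt)), where n_e·A is the pore area the mass is dissolved in.
√(4πDt) = √(4π × 0.627 × 56.0) = 21.01 m, so C_max = 62.0/(0.31 × 280 × 21.01) = 0.0340 kg/m³.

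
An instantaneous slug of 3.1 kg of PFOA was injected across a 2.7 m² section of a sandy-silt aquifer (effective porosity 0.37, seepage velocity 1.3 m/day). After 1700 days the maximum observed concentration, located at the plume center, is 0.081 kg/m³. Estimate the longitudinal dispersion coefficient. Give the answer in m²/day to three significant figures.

At the plume center C_max = M/(n_e·A·√(4πDt)), so D = M²/(4πt·(n_e·A·C_max)²).
n_e·A·C_max = 0.37 × 2.7 × 0.081 = 0.08092 kg/m.
D = 3.1²/(4π × 1700 × 0.08092²) = 0.0687 m²/day.

0.0687 m²/day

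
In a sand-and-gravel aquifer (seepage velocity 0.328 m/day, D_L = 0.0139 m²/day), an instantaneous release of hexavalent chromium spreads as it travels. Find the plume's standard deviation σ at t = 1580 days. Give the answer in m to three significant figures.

6.63 m

Dispersive spreading gives a Gaussian with σ² = 2Dt; advection only shifts the center.
σ = √(2 × 0.0139 × 1580) = 6.63 m.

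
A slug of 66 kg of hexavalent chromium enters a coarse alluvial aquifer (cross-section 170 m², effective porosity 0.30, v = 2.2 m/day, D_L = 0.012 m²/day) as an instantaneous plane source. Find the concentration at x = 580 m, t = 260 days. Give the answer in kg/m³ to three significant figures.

For an instantaneous plane source, C(x,t) = M/(n_e·A·√(4πDt)) · exp(−(x−vt)²/(4Dt)), with n_e·A the pore (flow) area.
Plume center vt = 2.2 × 260 = 572 m, so the well at 580 m is 8 m downgradient of the peak.
√(4πDt) = 6.262 m, giving peak height M/(n_e·A·√(4πDt)) = 66/(0.30 × 170 × 6.262) = 0.2067 kg/m³.
(x−vt)²/(4Dt) = (8)²/(4 × 0.012 × 260) = 5.128; exp(−5.128) = 0.005928.
C = 0.2067 × 0.005928 = 0.00123 kg/m³.

0.00123 kg/m³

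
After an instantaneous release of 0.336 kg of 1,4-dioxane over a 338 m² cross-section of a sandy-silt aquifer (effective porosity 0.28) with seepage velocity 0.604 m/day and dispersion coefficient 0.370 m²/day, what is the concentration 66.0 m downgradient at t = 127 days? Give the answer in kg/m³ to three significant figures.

7.94e-05 kg/m³

For an instantaneous plane source, C(x,t) = M/(n_e·A·√(4πDt)) · exp(−(x−vt)²/(4Dt)), with n_e·A the pore (flow) area.
Plume center vt = 0.604 × 127 = 76.708 m, so the well at 66.0 m is 10.708 m upgradient of the peak.
√(4πDt) = 24.30 m, giving peak height M/(n_e·A·√(4πDt)) = 0.336/(0.28 × 338 × 24.30) = 0.0001461 kg/m³.
(x−vt)²/(4Dt) = (-10.708)²/(4 × 0.370 × 127) = 0.6100; exp(−0.6100) = 0.5434.
C = 0.0001461 × 0.5434 = 7.94e-05 kg/m³.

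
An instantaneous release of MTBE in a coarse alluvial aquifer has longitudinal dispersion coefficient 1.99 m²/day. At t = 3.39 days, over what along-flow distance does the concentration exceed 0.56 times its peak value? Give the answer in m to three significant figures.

7.91 m

The plume is Gaussian with σ = √(2Dt) = √(2 × 1.99 × 3.39) = 3.673 m.
C/C_peak = exp(−Δx²/(2σ²)) = 0.56 ⇒ Δx = σ·√(−2 ln 0.56) = 3.673 × 1.077 = 3.956 m.
Width = 2Δx = 7.91 m.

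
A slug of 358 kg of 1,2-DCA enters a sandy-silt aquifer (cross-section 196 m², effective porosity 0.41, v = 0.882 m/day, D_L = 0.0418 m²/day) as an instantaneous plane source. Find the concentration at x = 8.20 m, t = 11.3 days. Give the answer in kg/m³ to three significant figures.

For an instantaneous plane source, C(x,t) = M/(n_e·A·√(4πDt)) · exp(−(x−vt)²/(4Dt)), with n_e·A the pore (flow) area.
Plume center vt = 0.882 × 11.3 = 9.9666 m, so the well at 8.20 m is 1.7666 m upgradient of the peak.
√(4πDt) = 2.436 m, giving peak height M/(n_e·A·√(4πDt)) = 358/(0.41 × 196 × 2.436) = 1.829 kg/m³.
(x−vt)²/(4Dt) = (-1.7666)²/(4 × 0.0418 × 11.3) = 1.652; exp(−1.652) = 0.1917.
C = 1.829 × 0.1917 = 0.351 kg/m³.

0.351 kg/m³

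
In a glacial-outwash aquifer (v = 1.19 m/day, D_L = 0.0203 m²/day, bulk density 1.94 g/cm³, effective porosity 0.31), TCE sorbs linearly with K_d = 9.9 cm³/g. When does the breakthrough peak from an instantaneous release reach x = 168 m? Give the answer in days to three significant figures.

8890 days

Retardation factor R = 1 + ρ_b·K_d/n = 1 + 1.94 × 9.9/0.31 = 62.95.
Sorption retards both mechanisms: v_R = v/R = 0.01890 m/day, D_R = D/R = 0.0003225 m²/day.
Peak time from v_R²t² + 2D_R t − x² = 0: t = (√(D_R² + v_R²x²) − D_R)/v_R².
√(D_R² + v_R²x²) = √(0.0003225² + 0.01890² × 168²) = 3.175; v_R² = 0.0003572.
t = (3.175 − 0.0003225)/0.0003572 = 8890 days.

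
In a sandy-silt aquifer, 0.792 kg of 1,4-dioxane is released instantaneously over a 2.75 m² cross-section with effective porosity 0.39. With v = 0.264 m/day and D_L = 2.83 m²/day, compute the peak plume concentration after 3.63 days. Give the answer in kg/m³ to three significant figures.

The peak of an instantaneous 1D plume sits at x = vt; there the Gaussian factor is 1 and C_max = M/(n_e·A·√(4πDt)), where n_e·A is the pore area the mass is dissolved in.
√(4πDt) = √(4π × 2.83 × 3.63) = 11.36 m, so C_max = 0.792/(0.39 × 2.75 × 11.36) = 0.0650 kg/m³.

0.0650 kg/m³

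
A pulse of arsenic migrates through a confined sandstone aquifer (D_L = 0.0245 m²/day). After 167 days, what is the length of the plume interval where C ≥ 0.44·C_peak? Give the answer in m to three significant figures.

7.33 m

The plume is Gaussian with σ = √(2Dt) = √(2 × 0.0245 × 167) = 2.861 m.
C/C_peak = exp(−Δx²/(2σ²)) = 0.44 ⇒ Δx = σ·√(−2 ln 0.44) = 2.861 × 1.281 = 3.665 m.
Width = 2Δx = 7.33 m.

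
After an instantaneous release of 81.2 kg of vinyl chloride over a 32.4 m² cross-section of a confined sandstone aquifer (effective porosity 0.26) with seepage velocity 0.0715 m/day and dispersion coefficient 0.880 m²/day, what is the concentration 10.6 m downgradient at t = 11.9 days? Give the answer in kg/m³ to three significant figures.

For an instantaneous plane source, C(x,t) = M/(n_e·A·√(4πDt)) · exp(−(x−vt)²/(4Dt)), with n_e·A the pore (flow) area.
Plume center vt = 0.0715 × 11.9 = 0.85085 m, so the well at 10.6 m is 9.74915 m downgradient of the peak.
√(4πDt) = 11.47 m, giving peak height M/(n_e·A·√(4πDt)) = 81.2/(0.26 × 32.4 × 11.47) = 0.8404 kg/m³.
(x−vt)²/(4Dt) = (9.74915)²/(4 × 0.880 × 11.9) = 2.269; exp(−2.269) = 0.1034.
C = 0.8404 × 0.1034 = 0.0869 kg/m³.

0.0869 kg/m³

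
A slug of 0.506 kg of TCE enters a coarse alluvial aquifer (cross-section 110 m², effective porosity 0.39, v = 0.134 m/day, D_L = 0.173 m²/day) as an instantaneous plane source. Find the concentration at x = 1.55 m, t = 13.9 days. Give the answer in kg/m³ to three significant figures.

For an instantaneous plane source, C(x,t) = M/(n_e·A·√(4πDt)) · exp(−(x−vt)²/(4Dt)), with n_e·A the pore (flow) area.
Plume center vt = 0.134 × 13.9 = 1.8626 m, so the well at 1.55 m is 0.3126 m upgradient of the peak.
√(4πDt) = 5.497 m, giving peak height M/(n_e·A·√(4πDt)) = 0.506/(0.39 × 110 × 5.497) = 0.002146 kg/m³.
(x−vt)²/(4Dt) = (-0.3126)²/(4 × 0.173 × 13.9) = 0.01016; exp(−0.01016) = 0.9899.
C = 0.002146 × 0.9899 = 0.00212 kg/m³.

0.00212 kg/m³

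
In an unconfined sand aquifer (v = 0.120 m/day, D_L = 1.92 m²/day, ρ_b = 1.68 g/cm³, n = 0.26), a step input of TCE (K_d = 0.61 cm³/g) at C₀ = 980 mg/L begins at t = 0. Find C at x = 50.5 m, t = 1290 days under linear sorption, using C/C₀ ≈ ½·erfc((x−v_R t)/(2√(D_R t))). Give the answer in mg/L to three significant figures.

Retardation factor R = 1 + ρ_b·K_d/n = 1 + 1.68 × 0.61/0.26 = 4.942.
Sorption retards both mechanisms: v_R = v/R = 0.02428 m/day, D_R = D/R = 0.3885 m²/day.
v_R·t = 0.02428 × 1290 = 31.3212 m; 2√(D_R t) = 44.77 m; argument = (50.5 − 31.3212)/44.77 = 0.4284.
C = C₀ × ½·erfc(0.4284) = 980 × 0.2723 = 267 mg/L.

267 mg/L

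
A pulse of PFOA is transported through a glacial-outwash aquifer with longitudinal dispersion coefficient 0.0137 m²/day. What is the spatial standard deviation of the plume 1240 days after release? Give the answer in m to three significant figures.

5.83 m

Dispersive spreading gives a Gaussian with σ² = 2Dt; advection only shifts the center.
σ = √(2 × 0.0137 × 1240) = 5.83 m.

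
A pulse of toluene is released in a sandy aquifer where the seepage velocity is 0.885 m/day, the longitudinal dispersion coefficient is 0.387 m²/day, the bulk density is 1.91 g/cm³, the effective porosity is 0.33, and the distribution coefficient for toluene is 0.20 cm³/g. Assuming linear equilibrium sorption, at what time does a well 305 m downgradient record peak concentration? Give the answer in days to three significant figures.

Retardation factor R = 1 + ρ_b·K_d/n = 1 + 1.91 × 0.20/0.33 = 2.158.
Sorption retards both mechanisms: v_R = v/R = 0.4101 m/day, D_R = D/R = 0.1793 m²/day.
Peak time from v_R²t² + 2D_R t − x² = 0: t = (√(D_R² + v_R²x²) − D_R)/v_R².
√(D_R² + v_R²x²) = √(0.1793² + 0.4101² × 305²) = 125.1; v_R² = 0.1682.
t = (125.1 − 0.1793)/0.1682 = 743 days.

743 days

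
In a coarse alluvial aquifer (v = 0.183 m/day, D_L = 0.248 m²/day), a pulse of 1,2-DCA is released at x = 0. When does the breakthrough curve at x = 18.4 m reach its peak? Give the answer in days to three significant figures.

For the 1D instantaneous-source solution, setting ∂C/∂t = 0 at fixed x gives v²t² + 2Dt − x² = 0, so t = (√(D² + v²x²) − D)/v².
√(D² + v²x²) = √(0.248² + 0.183² × 18.4²) = 3.376; v² = 0.033489.
t = (3.376 − 0.248)/0.033489 = 93.4 days (vs. the pure-advection estimate x/v = 101 d).

93.4 days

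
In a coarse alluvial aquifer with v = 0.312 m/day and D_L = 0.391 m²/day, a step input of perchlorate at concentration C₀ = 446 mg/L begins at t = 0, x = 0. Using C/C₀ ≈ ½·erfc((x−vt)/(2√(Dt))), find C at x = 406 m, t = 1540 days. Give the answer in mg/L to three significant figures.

For a continuous step input, C/C₀ ≈ ½·erfc((x−vt)/(2√(Dt))).
vt = 0.312 × 1540 = 480.48 m and 2√(Dt) = 2√(0.391 × 1540) = 49.08 m.
Argument (x−vt)/(2√(Dt)) = (406 − 480.48)/49.08 = -1.518; ½·erfc(-1.518) = 0.9841.
C = 446 × 0.9841 = 439 mg/L.

439 mg/L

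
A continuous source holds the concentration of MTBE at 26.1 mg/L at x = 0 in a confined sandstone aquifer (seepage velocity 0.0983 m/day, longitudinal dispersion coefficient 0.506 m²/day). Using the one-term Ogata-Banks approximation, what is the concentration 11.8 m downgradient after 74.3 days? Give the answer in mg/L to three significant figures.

For a continuous step input, C/C₀ ≈ ½·erfc((x−vt)/(2√(Dt))).
vt = 0.0983 × 74.3 = 7.30369 m and 2√(Dt) = 2√(0.506 × 74.3) = 12.26 m.
Argument (x−vt)/(2√(Dt)) = (11.8 − 7.30369)/12.26 = 0.3667; ½·erfc(0.3667) = 0.3020.
C = 26.1 × 0.3020 = 7.88 mg/L.

7.88 mg/L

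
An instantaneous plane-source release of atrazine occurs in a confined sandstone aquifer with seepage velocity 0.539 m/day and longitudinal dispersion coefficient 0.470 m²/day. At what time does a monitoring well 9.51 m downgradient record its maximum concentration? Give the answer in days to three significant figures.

16.1 days

For the 1D instantaneous-source solution, setting ∂C/∂t = 0 at fixed x gives v²t² + 2Dt − x² = 0, so t = (√(D² + v²x²) − D)/v².
√(D² + v²x²) = √(0.470² + 0.539² × 9.51²) = 5.147; v² = 0.290521.
t = (5.147 − 0.470)/0.290521 = 16.1 days (vs. the pure-advection estimate x/v = 17.6 d).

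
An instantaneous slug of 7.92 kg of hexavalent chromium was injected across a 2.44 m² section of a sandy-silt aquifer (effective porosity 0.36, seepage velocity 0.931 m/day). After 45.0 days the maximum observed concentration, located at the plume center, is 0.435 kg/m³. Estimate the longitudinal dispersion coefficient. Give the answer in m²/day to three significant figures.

0.760 m²/day

At the plume center C_max = M/(n_e·A·√(4πDt)), so D = M²/(4πt·(n_e·A·C_max)²).
n_e·A·C_max = 0.36 × 2.44 × 0.435 = 0.3821 kg/m.
D = 7.92²/(4π × 45.0 × 0.3821²) = 0.760 m²/day.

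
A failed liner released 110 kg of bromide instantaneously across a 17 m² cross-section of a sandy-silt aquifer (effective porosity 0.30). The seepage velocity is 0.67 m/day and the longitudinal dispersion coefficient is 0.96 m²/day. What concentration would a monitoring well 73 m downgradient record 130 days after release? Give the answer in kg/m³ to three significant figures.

For an instantaneous plane source, C(x,t) = M/(n_e·A·√(4πDt)) · exp(−(x−vt)²/(4Dt)), with n_e·A the pore (flow) area.
Plume center vt = 0.67 × 130 = 87.1 m, so the well at 73 m is 14.1 m upgradient of the peak.
√(4πDt) = 39.60 m, giving peak height M/(n_e·A·√(4πDt)) = 110/(0.30 × 17 × 39.60) = 0.5447 kg/m³.
(x−vt)²/(4Dt) = (-14.1)²/(4 × 0.96 × 130) = 0.3983; exp(−0.3983) = 0.6715.
C = 0.5447 × 0.6715 = 0.366 kg/m³.

0.366 kg/m³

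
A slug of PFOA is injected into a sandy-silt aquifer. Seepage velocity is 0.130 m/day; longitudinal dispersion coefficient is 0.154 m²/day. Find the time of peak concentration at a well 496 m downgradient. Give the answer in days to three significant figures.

3810 days

For the 1D instantaneous-source solution, setting ∂C/∂t = 0 at fixed x gives v²t² + 2Dt − x² = 0, so t = (√(D² + v²x²) − D)/v².
√(D² + v²x²) = √(0.154² + 0.130² × 496²) = 64.48; v² = 0.0169.
t = (64.48 − 0.154)/0.0169 = 3810 days (vs. the pure-advection estimate x/v = 3820 d).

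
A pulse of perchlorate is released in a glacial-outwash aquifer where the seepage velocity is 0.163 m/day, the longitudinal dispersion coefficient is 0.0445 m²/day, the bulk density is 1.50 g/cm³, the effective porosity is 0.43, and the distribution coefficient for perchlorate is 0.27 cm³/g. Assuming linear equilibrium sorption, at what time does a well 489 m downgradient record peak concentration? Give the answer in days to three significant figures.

Retardation factor R = 1 + ρ_b·K_d/n = 1 + 1.50 × 0.27/0.43 = 1.942.
Sorption retards both mechanisms: v_R = v/R = 0.08393 m/day, D_R = D/R = 0.02291 m²/day.
Peak time from v_R²t² + 2D_R t − x² = 0: t = (√(D_R² + v_R²x²) − D_R)/v_R².
√(D_R² + v_R²x²) = √(0.02291² + 0.08393² × 489²) = 41.04; v_R² = 0.007044.
t = (41.04 − 0.02291)/0.007044 = 5820 days.

5820 days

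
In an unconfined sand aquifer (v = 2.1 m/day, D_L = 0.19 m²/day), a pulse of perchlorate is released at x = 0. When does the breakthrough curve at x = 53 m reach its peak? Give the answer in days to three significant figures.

For the 1D instantaneous-source solution, setting ∂C/∂t = 0 at fixed x gives v²t² + 2Dt − x² = 0, so t = (√(D² + v²x²) − D)/v².
√(D² + v²x²) = √(0.19² + 2.1² × 53²) = 111.3; v² = 4.41.
t = (111.3 − 0.19)/4.41 = 25.2 days (vs. the pure-advection estimate x/v = 25.2 d).

25.2 days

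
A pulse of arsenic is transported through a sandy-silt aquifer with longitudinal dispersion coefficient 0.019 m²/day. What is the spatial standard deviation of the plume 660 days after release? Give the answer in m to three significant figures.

5.01 m

Dispersive spreading gives a Gaussian with σ² = 2Dt; advection only shifts the center.
σ = √(2 × 0.019 × 660) = 5.01 m.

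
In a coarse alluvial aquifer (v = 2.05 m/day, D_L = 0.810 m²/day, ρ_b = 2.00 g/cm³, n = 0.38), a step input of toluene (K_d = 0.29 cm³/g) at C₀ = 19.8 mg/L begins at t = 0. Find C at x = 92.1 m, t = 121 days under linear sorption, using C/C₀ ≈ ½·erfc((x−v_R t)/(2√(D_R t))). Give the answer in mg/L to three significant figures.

Retardation factor R = 1 + ρ_b·K_d/n = 1 + 2.00 × 0.29/0.38 = 2.526.
Sorption retards both mechanisms: v_R = v/R = 0.8116 m/day, D_R = D/R = 0.3207 m²/day.
v_R·t = 0.8116 × 121 = 98.2036 m; 2√(D_R t) = 12.46 m; argument = (92.1 − 98.2036)/12.46 = -0.4899.
C = C₀ × ½·erfc(-0.4899) = 19.8 × 0.7558 = 15.0 mg/L.

15.0 mg/L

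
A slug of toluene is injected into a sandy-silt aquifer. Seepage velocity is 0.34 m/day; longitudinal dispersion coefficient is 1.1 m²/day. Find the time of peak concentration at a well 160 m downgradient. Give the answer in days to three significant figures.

For the 1D instantaneous-source solution, setting ∂C/∂t = 0 at fixed x gives v²t² + 2Dt − x² = 0, so t = (√(D² + v²x²) − D)/v².
√(D² + v²x²) = √(1.1² + 0.34² × 160²) = 54.41; v² = 0.1156.
t = (54.41 − 1.1)/0.1156 = 461 days (vs. the pure-advection estimate x/v = 471 d).

461 days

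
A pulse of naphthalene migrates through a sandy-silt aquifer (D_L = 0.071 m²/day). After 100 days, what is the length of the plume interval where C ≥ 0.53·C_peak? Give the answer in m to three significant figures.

The plume is Gaussian with σ = √(2Dt) = √(2 × 0.071 × 100) = 3.768 m.
C/C_peak = exp(−Δx²/(2σ²)) = 0.53 ⇒ Δx = σ·√(−2 ln 0.53) = 3.768 × 1.127 = 4.247 m.
Width = 2Δx = 8.49 m.

8.49 m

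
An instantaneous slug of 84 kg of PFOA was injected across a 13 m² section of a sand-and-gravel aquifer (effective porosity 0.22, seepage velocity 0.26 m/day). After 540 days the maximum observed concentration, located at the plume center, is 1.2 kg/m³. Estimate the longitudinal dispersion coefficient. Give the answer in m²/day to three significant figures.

At the plume center C_max = M/(n_e·A·√(4πDt)), so D = M²/(4πt·(n_e·A·C_max)²).
n_e·A·C_max = 0.22 × 13 × 1.2 = 3.432 kg/m.
D = 84²/(4π × 540 × 3.432²) = 0.0883 m²/day.

0.0883 m²/day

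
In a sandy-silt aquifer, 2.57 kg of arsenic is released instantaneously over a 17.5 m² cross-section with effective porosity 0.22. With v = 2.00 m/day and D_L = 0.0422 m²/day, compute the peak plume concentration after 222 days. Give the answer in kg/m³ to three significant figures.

0.0615 kg/m³

The peak of an instantaneous 1D plume sits at x = vt; there the Gaussian factor is 1 and C_max = M/(n_e·A·√(4πDt)), where n_e·A is the pore area the mass is dissolved in.
√(4πDt) = √(4π × 0.0422 × 222) = 10.85 m, so C_max = 2.57/(0.22 × 17.5 × 10.85) = 0.0615 kg/m³.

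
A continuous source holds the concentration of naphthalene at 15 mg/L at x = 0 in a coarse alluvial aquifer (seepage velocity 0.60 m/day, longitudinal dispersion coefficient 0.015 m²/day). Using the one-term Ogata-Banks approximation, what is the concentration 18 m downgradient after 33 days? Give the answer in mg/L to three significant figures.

For a continuous step input, C/C₀ ≈ ½·erfc((x−vt)/(2√(Dt))).
vt = 0.60 × 33 = 19.8 m and 2√(Dt) = 2√(0.015 × 33) = 1.407 m.
Argument (x−vt)/(2√(Dt)) = (18 − 19.8)/1.407 = -1.279; ½·erfc(-1.279) = 0.9648.
C = 15 × 0.9648 = 14.5 mg/L.

14.5 mg/L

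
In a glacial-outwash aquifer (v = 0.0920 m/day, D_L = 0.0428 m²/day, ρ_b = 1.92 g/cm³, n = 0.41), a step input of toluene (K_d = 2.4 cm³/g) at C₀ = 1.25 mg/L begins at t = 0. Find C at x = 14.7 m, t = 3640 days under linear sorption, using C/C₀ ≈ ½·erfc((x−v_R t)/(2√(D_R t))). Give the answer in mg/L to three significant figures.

1.24 mg/L

Retardation factor R = 1 + ρ_b·K_d/n = 1 + 1.92 × 2.4/0.41 = 12.24.
Sorption retards both mechanisms: v_R = v/R = 0.007516 m/day, D_R = D/R = 0.003497 m²/day.
v_R·t = 0.007516 × 3640 = 27.35824 m; 2√(D_R t) = 7.136 m; argument = (14.7 − 27.35824)/7.136 = -1.774.
C = C₀ × ½·erfc(-1.774) = 1.25 × 0.9939 = 1.24 mg/L.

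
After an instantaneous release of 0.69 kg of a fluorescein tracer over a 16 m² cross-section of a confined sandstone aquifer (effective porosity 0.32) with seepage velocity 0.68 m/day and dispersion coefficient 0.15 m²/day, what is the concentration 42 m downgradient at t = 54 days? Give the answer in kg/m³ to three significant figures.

0.00565 kg/m³

For an instantaneous plane source, C(x,t) = M/(n_e·A·√(4πDt)) · exp(−(x−vt)²/(4Dt)), with n_e·A the pore (flow) area.
Plume center vt = 0.68 × 54 = 36.72 m, so the well at 42 m is 5.28 m downgradient of the peak.
√(4πDt) = 10.09 m, giving peak height M/(n_e·A·√(4πDt)) = 0.69/(0.32 × 16 × 10.09) = 0.01336 kg/m³.
(x−vt)²/(4Dt) = (5.28)²/(4 × 0.15 × 54) = 0.8604; exp(−0.8604) = 0.4230.
C = 0.01336 × 0.4230 = 0.00565 kg/m³.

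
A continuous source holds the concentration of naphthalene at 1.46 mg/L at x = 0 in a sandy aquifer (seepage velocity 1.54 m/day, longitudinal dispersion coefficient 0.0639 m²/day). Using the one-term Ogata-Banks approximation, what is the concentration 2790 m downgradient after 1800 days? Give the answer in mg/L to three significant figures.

For a continuous step input, C/C₀ ≈ ½·erfc((x−vt)/(2√(Dt))).
vt = 1.54 × 1800 = 2772 m and 2√(Dt) = 2√(0.0639 × 1800) = 21.45 m.
Argument (x−vt)/(2√(Dt)) = (2790 − 2772)/21.45 = 0.8392; ½·erfc(0.8392) = 0.1177.
C = 1.46 × 0.1177 = 0.172 mg/L.

0.172 mg/L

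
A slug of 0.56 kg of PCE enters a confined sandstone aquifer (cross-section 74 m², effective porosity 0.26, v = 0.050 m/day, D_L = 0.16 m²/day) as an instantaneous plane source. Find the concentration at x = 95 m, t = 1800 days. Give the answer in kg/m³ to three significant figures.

For an instantaneous plane source, C(x,t) = M/(n_e·A·√(4πDt)) · exp(−(x−vt)²/(4Dt)), with n_e·A the pore (flow) area.
Plume center vt = 0.050 × 1800 = 90 m, so the well at 95 m is 5 m downgradient of the peak.
√(4πDt) = 60.16 m, giving peak height M/(n_e·A·√(4πDt)) = 0.56/(0.26 × 74 × 60.16) = 0.0004838 kg/m³.
(x−vt)²/(4Dt) = (5)²/(4 × 0.16 × 1800) = 0.02170; exp(−0.02170) = 0.9785.
C = 0.0004838 × 0.9785 = 0.000473 kg/m³.

0.000473 kg/m³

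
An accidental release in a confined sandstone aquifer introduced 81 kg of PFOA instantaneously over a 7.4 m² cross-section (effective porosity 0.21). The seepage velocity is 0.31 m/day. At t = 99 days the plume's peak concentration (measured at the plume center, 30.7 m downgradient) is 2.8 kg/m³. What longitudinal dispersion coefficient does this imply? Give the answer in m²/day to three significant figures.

At the plume center C_max = M/(n_e·A·√(4πDt)), so D = M²/(4πt·(n_e·A·C_max)²).
n_e·A·C_max = 0.21 × 7.4 × 2.8 = 4.351 kg/m.
D = 81²/(4π × 99 × 4.351²) = 0.279 m²/day.

0.279 m²/day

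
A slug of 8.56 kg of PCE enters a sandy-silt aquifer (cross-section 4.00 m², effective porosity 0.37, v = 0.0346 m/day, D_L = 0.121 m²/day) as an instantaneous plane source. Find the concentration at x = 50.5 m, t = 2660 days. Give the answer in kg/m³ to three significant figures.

For an instantaneous plane source, C(x,t) = M/(n_e·A·√(4πDt)) · exp(−(x−vt)²/(4Dt)), with n_e·A the pore (flow) area.
Plume center vt = 0.0346 × 2660 = 92.036 m, so the well at 50.5 m is 41.536 m upgradient of the peak.
√(4πDt) = 63.60 m, giving peak height M/(n_e·A·√(4πDt)) = 8.56/(0.37 × 4.00 × 63.60) = 0.09094 kg/m³.
(x−vt)²/(4Dt) = (-41.536)²/(4 × 0.121 × 2660) = 1.340; exp(−1.340) = 0.2618.
C = 0.09094 × 0.2618 = 0.0238 kg/m³.

0.0238 kg/m³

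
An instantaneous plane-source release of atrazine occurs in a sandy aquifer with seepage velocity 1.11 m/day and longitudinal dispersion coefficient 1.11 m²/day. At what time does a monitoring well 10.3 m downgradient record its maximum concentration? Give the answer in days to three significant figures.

8.42 days

For the 1D instantaneous-source solution, setting ∂C/∂t = 0 at fixed x gives v²t² + 2Dt − x² = 0, so t = (√(D² + v²x²) − D)/v².
√(D² + v²x²) = √(1.11² + 1.11² × 10.3²) = 11.49; v² = 1.2321.
t = (11.49 − 1.11)/1.2321 = 8.42 days (vs. the pure-advection estimate x/v = 9.28 d).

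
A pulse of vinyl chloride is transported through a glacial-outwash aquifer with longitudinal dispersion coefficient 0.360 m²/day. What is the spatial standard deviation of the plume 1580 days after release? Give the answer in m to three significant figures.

33.7 m

Dispersive spreading gives a Gaussian with σ² = 2Dt; advection only shifts the center.
σ = √(2 × 0.360 × 1580) = 33.7 m.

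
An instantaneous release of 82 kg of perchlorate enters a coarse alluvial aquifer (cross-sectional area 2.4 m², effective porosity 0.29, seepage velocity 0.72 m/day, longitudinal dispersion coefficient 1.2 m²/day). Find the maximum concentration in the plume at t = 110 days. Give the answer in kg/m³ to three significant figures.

2.89 kg/m³

The peak of an instantaneous 1D plume sits at x = vt; there the Gaussian factor is 1 and C_max = M/(n_e·A·√(4πDt)), where n_e·A is the pore area the mass is dissolved in.
√(4πDt) = √(4π × 1.2 × 110) = 40.73 m, so C_max = 82/(0.29 × 2.4 × 40.73) = 2.89 kg/m³.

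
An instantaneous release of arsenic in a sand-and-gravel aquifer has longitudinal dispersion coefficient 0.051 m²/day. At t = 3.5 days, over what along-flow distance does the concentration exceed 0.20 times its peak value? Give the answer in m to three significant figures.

The plume is Gaussian with σ = √(2Dt) = √(2 × 0.051 × 3.5) = 0.5975 m.
C/C_peak = exp(−Δx²/(2σ²)) = 0.20 ⇒ Δx = σ·√(−2 ln 0.20) = 0.5975 × 1.794 = 1.072 m.
Width = 2Δx = 2.14 m.

2.14 m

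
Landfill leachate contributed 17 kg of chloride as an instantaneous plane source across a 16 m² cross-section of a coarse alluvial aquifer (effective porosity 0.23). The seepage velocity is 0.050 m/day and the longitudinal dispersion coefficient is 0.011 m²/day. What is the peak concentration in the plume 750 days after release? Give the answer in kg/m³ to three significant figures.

The peak of an instantaneous 1D plume sits at x = vt; there the Gaussian factor is 1 and C_max = M/(n_e·A·√(4πDt)), where n_e·A is the pore area the mass is dissolved in.
√(4πDt) = √(4π × 0.011 × 750) = 10.18 m, so C_max = 17/(0.23 × 16 × 10.18) = 0.454 kg/m³.

0.454 kg/m³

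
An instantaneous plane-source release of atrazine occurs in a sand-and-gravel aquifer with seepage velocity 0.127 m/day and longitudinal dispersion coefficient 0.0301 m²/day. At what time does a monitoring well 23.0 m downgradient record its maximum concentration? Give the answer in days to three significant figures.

179 days

For the 1D instantaneous-source solution, setting ∂C/∂t = 0 at fixed x gives v²t² + 2Dt − x² = 0, so t = (√(D² + v²x²) − D)/v².
√(D² + v²x²) = √(0.0301² + 0.127² × 23.0²) = 2.921; v² = 0.016129.
t = (2.921 − 0.0301)/0.016129 = 179 days (vs. the pure-advection estimate x/v = 181 d).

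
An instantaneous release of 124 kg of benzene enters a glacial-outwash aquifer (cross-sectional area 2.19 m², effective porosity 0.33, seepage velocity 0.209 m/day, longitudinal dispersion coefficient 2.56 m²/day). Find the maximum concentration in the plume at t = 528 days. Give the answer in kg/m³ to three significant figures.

The peak of an instantaneous 1D plume sits at x = vt; there the Gaussian factor is 1 and C_max = M/(n_e·A·√(4πDt)), where n_e·A is the pore area the mass is dissolved in.
√(4πDt) = √(4π × 2.56 × 528) = 130.3 m, so C_max = 124/(0.33 × 2.19 × 130.3) = 1.32 kg/m³.

1.32 kg/m³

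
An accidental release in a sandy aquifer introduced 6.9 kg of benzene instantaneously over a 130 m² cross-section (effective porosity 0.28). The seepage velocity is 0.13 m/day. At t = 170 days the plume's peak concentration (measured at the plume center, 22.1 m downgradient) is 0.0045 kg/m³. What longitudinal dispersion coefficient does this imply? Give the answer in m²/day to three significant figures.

At the plume center C_max = M/(n_e·A·√(4πDt)), so D = M²/(4πt·(n_e·A·C_max)²).
n_e·A·C_max = 0.28 × 130 × 0.0045 = 0.1638 kg/m.
D = 6.9²/(4π × 170 × 0.1638²) = 0.831 m²/day.

0.831 m²/day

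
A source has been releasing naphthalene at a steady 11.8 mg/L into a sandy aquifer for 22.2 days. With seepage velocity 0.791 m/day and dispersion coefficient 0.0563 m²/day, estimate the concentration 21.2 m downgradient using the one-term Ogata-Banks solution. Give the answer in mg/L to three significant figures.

For a continuous step input, C/C₀ ≈ ½·erfc((x−vt)/(2√(Dt))).
vt = 0.791 × 22.2 = 17.5602 m and 2√(Dt) = 2√(0.0563 × 22.2) = 2.236 m.
Argument (x−vt)/(2√(Dt)) = (21.2 − 17.5602)/2.236 = 1.628; ½·erfc(1.628) = 0.01066.
C = 11.8 × 0.01066 = 0.126 mg/L.

0.126 mg/L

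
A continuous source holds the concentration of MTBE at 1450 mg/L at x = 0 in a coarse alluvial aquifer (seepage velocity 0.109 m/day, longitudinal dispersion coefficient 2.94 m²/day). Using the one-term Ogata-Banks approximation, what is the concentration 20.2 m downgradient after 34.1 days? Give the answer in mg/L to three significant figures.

For a continuous step input, C/C₀ ≈ ½·erfc((x−vt)/(2√(Dt))).
vt = 0.109 × 34.1 = 3.7169 m and 2√(Dt) = 2√(2.94 × 34.1) = 20.03 m.
Argument (x−vt)/(2√(Dt)) = (20.2 − 3.7169)/20.03 = 0.8229; ½·erfc(0.8229) = 0.1223.
C = 1450 × 0.1223 = 177 mg/L.

177 mg/L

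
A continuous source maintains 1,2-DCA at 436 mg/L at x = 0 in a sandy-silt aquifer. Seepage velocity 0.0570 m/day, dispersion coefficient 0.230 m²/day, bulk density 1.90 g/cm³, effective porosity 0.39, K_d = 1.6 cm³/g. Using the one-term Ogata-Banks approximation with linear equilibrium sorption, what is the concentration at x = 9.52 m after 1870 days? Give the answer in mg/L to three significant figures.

Retardation factor R = 1 + ρ_b·K_d/n = 1 + 1.90 × 1.6/0.39 = 8.795.
Sorption retards both mechanisms: v_R = v/R = 0.006481 m/day, D_R = D/R = 0.02615 m²/day.
v_R·t = 0.006481 × 1870 = 12.11947 m; 2√(D_R t) = 13.99 m; argument = (9.52 − 12.11947)/13.99 = -0.1858.
C = C₀ × ½·erfc(-0.1858) = 436 × 0.6036 = 263 mg/L.

263 mg/L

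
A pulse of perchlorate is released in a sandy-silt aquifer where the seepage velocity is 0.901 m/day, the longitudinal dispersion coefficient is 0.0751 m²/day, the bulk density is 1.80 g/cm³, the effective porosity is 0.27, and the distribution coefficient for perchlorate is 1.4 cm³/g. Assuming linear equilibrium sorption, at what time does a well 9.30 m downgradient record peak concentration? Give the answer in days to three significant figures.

Retardation factor R = 1 + ρ_b·K_d/n = 1 + 1.80 × 1.4/0.27 = 10.33.
Sorption retards both mechanisms: v_R = v/R = 0.08722 m/day, D_R = D/R = 0.007270 m²/day.
Peak time from v_R²t² + 2D_R t − x² = 0: t = (√(D_R² + v_R²x²) − D_R)/v_R².
√(D_R² + v_R²x²) = √(0.007270² + 0.08722² × 9.30²) = 0.8112; v_R² = 0.007607.
t = (0.8112 − 0.007270)/0.007607 = 106 days.

106 days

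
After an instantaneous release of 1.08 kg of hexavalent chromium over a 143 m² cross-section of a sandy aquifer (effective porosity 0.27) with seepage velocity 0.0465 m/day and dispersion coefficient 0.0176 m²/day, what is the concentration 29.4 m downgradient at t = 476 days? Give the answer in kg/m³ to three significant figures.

For an instantaneous plane source, C(x,t) = M/(n_e·A·√(4πDt)) · exp(−(x−vt)²/(4Dt)), with n_e·A the pore (flow) area.
Plume center vt = 0.0465 × 476 = 22.134 m, so the well at 29.4 m is 7.266 m downgradient of the peak.
√(4πDt) = 10.26 m, giving peak height M/(n_e·A·√(4πDt)) = 1.08/(0.27 × 143 × 10.26) = 0.002726 kg/m³.
(x−vt)²/(4Dt) = (7.266)²/(4 × 0.0176 × 476) = 1.575; exp(−1.575) = 0.2070.
C = 0.002726 × 0.2070 = 0.000564 kg/m³.

0.000564 kg/m³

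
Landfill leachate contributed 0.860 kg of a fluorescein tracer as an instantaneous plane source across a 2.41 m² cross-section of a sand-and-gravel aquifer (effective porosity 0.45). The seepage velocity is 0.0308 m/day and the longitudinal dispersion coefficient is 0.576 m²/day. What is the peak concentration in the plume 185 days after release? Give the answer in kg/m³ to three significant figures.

0.0217 kg/m³

The peak of an instantaneous 1D plume sits at x = vt; there the Gaussian factor is 1 and C_max = M/(n_e·A·√(4πDt)), where n_e·A is the pore area the mass is dissolved in.
√(4πDt) = √(4π × 0.576 × 185) = 36.59 m, so C_max = 0.860/(0.45 × 2.41 × 36.59) = 0.0217 kg/m³.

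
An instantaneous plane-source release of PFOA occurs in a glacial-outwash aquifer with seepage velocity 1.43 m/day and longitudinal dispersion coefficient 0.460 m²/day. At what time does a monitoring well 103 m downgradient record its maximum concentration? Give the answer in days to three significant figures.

For the 1D instantaneous-source solution, setting ∂C/∂t = 0 at fixed x gives v²t² + 2Dt − x² = 0, so t = (√(D² + v²x²) − D)/v².
√(D² + v²x²) = √(0.460² + 1.43² × 103²) = 147.3; v² = 2.0449.
t = (147.3 − 0.460)/2.0449 = 71.8 days (vs. the pure-advection estimate x/v = 72.0 d).

71.8 days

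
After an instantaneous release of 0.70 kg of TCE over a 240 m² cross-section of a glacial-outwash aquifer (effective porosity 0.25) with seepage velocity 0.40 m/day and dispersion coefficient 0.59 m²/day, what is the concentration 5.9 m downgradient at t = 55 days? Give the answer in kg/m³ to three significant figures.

For an instantaneous plane source, C(x,t) = M/(n_e·A·√(4πDt)) · exp(−(x−vt)²/(4Dt)), with n_e·A the pore (flow) area.
Plume center vt = 0.40 × 55 = 22 m, so the well at 5.9 m is 16.1 m upgradient of the peak.
√(4πDt) = 20.19 m, giving peak height M/(n_e·A·√(4πDt)) = 0.70/(0.25 × 240 × 20.19) = 0.0005778 kg/m³.
(x−vt)²/(4Dt) = (-16.1)²/(4 × 0.59 × 55) = 1.997; exp(−1.997) = 0.1357.
C = 0.0005778 × 0.1357 = 7.84e-05 kg/m³.

7.84e-05 kg/m³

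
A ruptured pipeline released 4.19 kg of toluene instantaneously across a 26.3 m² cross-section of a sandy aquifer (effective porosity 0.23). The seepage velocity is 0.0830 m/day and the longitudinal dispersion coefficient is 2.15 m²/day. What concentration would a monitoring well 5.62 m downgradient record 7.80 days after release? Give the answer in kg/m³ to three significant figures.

0.0330 kg/m³

For an instantaneous plane source, C(x,t) = M/(n_e·A·√(4πDt)) · exp(−(x−vt)²/(4Dt)), with n_e·A the pore (flow) area.
Plume center vt = 0.0830 × 7.80 = 0.6474 m, so the well at 5.62 m is 4.9726 m downgradient of the peak.
√(4πDt) = 14.52 m, giving peak height M/(n_e·A·√(4πDt)) = 4.19/(0.23 × 26.3 × 14.52) = 0.04770 kg/m³.
(x−vt)²/(4Dt) = (4.9726)²/(4 × 2.15 × 7.80) = 0.3686; exp(−0.3686) = 0.6917.
C = 0.04770 × 0.6917 = 0.0330 kg/m³.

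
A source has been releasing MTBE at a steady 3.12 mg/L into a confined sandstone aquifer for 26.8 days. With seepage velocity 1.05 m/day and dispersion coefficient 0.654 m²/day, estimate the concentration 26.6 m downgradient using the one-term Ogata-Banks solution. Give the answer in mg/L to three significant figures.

1.88 mg/L

For a continuous step input, C/C₀ ≈ ½·erfc((x−vt)/(2√(Dt))).
vt = 1.05 × 26.8 = 28.14 m and 2√(Dt) = 2√(0.654 × 26.8) = 8.373 m.
Argument (x−vt)/(2√(Dt)) = (26.6 − 28.14)/8.373 = -0.1839; ½·erfc(-0.1839) = 0.6026.
C = 3.12 × 0.6026 = 1.88 mg/L.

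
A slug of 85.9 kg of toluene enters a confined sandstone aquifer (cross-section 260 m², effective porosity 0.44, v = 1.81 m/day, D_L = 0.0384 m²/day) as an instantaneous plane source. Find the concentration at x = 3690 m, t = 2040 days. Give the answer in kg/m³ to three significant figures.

0.0235 kg/m³

For an instantaneous plane source, C(x,t) = M/(n_e·A·√(4πDt)) · exp(−(x−vt)²/(4Dt)), with n_e·A the pore (flow) area.
Plume center vt = 1.81 × 2040 = 3692.4 m, so the well at 3690 m is 2.4 m upgradient of the peak.
√(4πDt) = 31.38 m, giving peak height M/(n_e·A·√(4πDt)) = 85.9/(0.44 × 260 × 31.38) = 0.02393 kg/m³.
(x−vt)²/(4Dt) = (-2.4)²/(4 × 0.0384 × 2040) = 0.01838; exp(−0.01838) = 0.9818.
C = 0.02393 × 0.9818 = 0.0235 kg/m³.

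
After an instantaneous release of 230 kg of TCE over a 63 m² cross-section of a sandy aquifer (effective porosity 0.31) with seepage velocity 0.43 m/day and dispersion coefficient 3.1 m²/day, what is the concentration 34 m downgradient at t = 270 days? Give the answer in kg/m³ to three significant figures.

0.0153 kg/m³

For an instantaneous plane source, C(x,t) = M/(n_e·A·√(4πDt)) · exp(−(x−vt)²/(4Dt)), with n_e·A the pore (flow) area.
Plume center vt = 0.43 × 270 = 116.1 m, so the well at 34 m is 82.1 m upgradient of the peak.
√(4πDt) = 102.6 m, giving peak height M/(n_e·A·√(4πDt)) = 230/(0.31 × 63 × 102.6) = 0.1148 kg/m³.
(x−vt)²/(4Dt) = (-82.1)²/(4 × 3.1 × 270) = 2.013; exp(−2.013) = 0.1336.
C = 0.1148 × 0.1336 = 0.0153 kg/m³.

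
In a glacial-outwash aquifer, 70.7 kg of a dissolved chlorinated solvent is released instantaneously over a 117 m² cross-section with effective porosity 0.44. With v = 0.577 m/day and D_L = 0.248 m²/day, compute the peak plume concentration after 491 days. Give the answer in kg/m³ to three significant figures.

The peak of an instantaneous 1D plume sits at x = vt; there the Gaussian factor is 1 and C_max = M/(n_e·A·√(4πDt)), where n_e·A is the pore area the mass is dissolved in.
√(4πDt) = √(4π × 0.248 × 491) = 39.12 m, so C_max = 70.7/(0.44 × 117 × 39.12) = 0.0351 kg/m³.

0.0351 kg/m³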